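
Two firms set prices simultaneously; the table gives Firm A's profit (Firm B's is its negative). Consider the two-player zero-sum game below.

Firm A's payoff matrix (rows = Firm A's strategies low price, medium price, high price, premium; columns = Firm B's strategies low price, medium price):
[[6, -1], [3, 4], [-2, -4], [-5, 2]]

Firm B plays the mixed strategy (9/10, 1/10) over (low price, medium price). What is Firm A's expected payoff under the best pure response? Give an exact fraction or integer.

53/10

low price: (6)·(9/10) + (-1)·(1/10) = 53/10.
medium price: (3)·(9/10) + (4)·(1/10) = 31/10.
high price: (-2)·(9/10) + (-4)·(1/10) = -11/5.
premium: (-5)·(9/10) + (2)·(1/10) = -43/10.
The best pure response is low price with expected payoff 53/10.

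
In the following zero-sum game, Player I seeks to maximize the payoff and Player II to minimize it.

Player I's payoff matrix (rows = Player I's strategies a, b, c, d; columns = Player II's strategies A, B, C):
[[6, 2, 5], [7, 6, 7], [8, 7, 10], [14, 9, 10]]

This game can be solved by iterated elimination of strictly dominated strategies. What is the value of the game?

9

Column C is strictly dominated by B for Player II (2<5, 6<7, 7<10, 9<10); eliminate C.
Row b is strictly dominated by row c (8>7, 7>6); eliminate b.
Column A is strictly dominated by B for Player II (2<6, 7<8, 9<14); eliminate A.
Row c is strictly dominated by row d (9>7); eliminate c.
Row a is strictly dominated by row d (9>2); eliminate a.
Only (d, B) remains, with payoff 9.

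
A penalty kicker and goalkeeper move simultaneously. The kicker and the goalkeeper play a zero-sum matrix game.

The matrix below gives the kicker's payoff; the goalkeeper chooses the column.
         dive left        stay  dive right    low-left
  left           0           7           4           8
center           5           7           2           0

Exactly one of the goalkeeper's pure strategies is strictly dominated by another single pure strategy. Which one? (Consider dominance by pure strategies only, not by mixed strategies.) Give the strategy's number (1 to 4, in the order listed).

The goalkeeper prefers columns that give the kicker less. Compare stay with dive left: 0 < 7, 5 < 7.
So dive left strictly dominates stay for the goalkeeper; stay is strictly dominated.

2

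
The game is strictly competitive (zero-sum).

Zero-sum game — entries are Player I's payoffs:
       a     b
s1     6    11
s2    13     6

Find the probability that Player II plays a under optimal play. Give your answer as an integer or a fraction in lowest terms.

Row minima are 6 and 6, so Player I's maximin is 6; column maxima are 13 and 11, so Player II's minimax is 11. These differ, so the equilibrium is in mixed strategies.
Let Player II play a with probability q. Player I is indifferent when 6q + 11(1−q) = 13q + 6(1−q), giving q = 5/12.

5/12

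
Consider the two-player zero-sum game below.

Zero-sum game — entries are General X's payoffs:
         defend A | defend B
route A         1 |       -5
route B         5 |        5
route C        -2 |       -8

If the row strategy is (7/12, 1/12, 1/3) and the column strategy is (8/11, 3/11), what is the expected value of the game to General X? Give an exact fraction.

Against (8/11, 3/11), each row's expected payoff is route A: -7/11; route B: 5; route C: -40/11.
Taking the (7/12, 1/12, 1/3)-weighted average: (7/12)·(-7/11) + (1/12)·(5) + (1/3)·(-40/11) = -7/6.

-7/6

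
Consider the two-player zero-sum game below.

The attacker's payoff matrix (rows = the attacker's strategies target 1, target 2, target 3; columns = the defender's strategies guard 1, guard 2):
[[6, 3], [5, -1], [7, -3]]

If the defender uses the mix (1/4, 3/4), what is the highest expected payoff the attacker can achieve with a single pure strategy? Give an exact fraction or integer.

target 1: (6)·(1/4) + (3)·(3/4) = 15/4.
target 2: (5)·(1/4) + (-1)·(3/4) = 1/2.
target 3: (7)·(1/4) + (-3)·(3/4) = -1/2.
The best pure response is target 1 with expected payoff 15/4.

15/4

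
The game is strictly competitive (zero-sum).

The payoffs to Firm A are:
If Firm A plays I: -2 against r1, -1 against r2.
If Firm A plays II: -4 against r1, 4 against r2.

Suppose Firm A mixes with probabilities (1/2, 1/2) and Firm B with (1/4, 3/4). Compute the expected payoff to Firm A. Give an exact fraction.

Against (1/4, 3/4), each row's expected payoff is I: -5/4; II: 2.
Taking the (1/2, 1/2)-weighted average: (1/2)·(-5/4) + (1/2)·(2) = 3/8.

3/8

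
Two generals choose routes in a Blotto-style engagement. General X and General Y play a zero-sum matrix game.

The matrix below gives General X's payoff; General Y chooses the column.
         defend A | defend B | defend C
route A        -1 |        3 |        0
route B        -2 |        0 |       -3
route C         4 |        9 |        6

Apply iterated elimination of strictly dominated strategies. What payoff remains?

Column defend B is strictly dominated by defend A for General Y (-1<3, -2<0, 4<9); eliminate defend B.
Row route B is strictly dominated by row route A (-1>-2, 0>-3); eliminate route B.
Column defend C is strictly dominated by defend A for General Y (-1<0, 4<6); eliminate defend C.
Row route A is strictly dominated by row route C (4>-1); eliminate route A.
Only (route C, defend A) remains, with payoff 4.

4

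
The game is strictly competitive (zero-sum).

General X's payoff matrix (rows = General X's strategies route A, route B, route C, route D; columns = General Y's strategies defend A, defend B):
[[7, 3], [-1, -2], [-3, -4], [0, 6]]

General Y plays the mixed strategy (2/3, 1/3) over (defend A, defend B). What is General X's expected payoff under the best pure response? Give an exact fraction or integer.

route A: (7)·(2/3) + (3)·(1/3) = 17/3.
route B: (-1)·(2/3) + (-2)·(1/3) = -4/3.
route C: (-3)·(2/3) + (-4)·(1/3) = -10/3.
route D: (0)·(2/3) + (6)·(1/3) = 2.
The best pure response is route A with expected payoff 17/3.

17/3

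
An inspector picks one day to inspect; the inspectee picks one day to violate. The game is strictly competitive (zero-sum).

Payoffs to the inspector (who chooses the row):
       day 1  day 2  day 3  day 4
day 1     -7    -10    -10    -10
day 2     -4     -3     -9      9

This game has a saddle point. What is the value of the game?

-9

Row minima: -10, -9 → the inspector's maximin is -9.
Column maxima: -4, -3, -9, 9 → the inspectee's minimax is -9.
They coincide at (day 2, day 3), so the value is -9.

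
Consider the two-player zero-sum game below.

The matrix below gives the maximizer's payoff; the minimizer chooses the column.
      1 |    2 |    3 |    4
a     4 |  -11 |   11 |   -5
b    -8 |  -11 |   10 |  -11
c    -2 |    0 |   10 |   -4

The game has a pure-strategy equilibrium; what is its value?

-4

Row minima: -11, -11, -4 → the maximizer's maximin is -4.
Column maxima: 4, 0, 11, -4 → the minimizer's minimax is -4.
They coincide at (c, 4), so the value is -4.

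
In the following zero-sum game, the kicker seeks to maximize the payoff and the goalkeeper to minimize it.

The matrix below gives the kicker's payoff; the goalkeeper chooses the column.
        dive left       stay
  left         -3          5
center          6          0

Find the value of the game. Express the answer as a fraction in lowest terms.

Row minima are -3 and 0, so the kicker's maximin is 0; column maxima are 6 and 5, so the goalkeeper's minimax is 5. These differ, so the equilibrium is in mixed strategies.
Let the kicker play left with probability p. The goalkeeper is indifferent when −3p + 6(1−p) = 5p, giving p = 3/7.
Let the goalkeeper play dive left with probability q. The kicker is indifferent when −3q + 5(1−q) = 6q, giving q = 5/14.
The value is -3·(5/14) + (5)·(9/14) = 15/7.

15/7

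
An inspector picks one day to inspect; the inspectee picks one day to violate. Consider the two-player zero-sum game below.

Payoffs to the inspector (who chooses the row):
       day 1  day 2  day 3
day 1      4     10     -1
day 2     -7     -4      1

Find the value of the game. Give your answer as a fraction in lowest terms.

-3/13

Column day 2 is strictly dominated by day 1 for the inspectee (it gives the inspector more in every row).
The remaining 2×2 game on (day 1, day 2) × (day 1, day 3) has no saddle point. Let the inspector play day 1 with probability p; indifference gives 4p − 7(1−p) = −p + (1−p), so p = 8/13.
Similarly the inspectee's optimal q on day 1 is 2/13, and the value is 4·(2/13) + (-1)·(11/13) = -3/13.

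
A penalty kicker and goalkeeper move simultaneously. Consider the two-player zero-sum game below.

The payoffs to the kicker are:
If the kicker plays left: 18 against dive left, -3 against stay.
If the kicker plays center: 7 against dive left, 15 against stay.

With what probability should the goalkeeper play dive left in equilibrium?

18/29

Row minima are -3 and 7, so the kicker's maximin is 7; column maxima are 18 and 15, so the goalkeeper's minimax is 15. These differ, so the equilibrium is in mixed strategies.
Let the goalkeeper play dive left with probability q. The kicker is indifferent when 18q − 3(1−q) = 7q + 15(1−q), giving q = 18/29.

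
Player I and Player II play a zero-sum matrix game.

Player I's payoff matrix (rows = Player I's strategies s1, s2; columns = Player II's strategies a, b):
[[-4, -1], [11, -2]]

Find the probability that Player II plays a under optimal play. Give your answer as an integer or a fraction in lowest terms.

Row minima are -4 and -2, so Player I's maximin is -2; column maxima are 11 and -1, so Player II's minimax is -1. These differ, so the equilibrium is in mixed strategies.
Let Player II play a with probability q. Player I is indifferent when −4q − (1−q) = 11q − 2(1−q), giving q = 1/16.

1/16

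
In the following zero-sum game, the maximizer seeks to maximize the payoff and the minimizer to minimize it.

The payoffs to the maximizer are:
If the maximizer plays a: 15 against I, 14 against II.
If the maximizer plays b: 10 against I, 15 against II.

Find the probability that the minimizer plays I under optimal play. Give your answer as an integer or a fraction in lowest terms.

1/6

Row minima are 14 and 10, so the maximizer's maximin is 14; column maxima are 15 and 15, so the minimizer's minimax is 15. These differ, so the equilibrium is in mixed strategies.
Let the minimizer play I with probability q. The maximizer is indifferent when 15q + 14(1−q) = 10q + 15(1−q), giving q = 1/6.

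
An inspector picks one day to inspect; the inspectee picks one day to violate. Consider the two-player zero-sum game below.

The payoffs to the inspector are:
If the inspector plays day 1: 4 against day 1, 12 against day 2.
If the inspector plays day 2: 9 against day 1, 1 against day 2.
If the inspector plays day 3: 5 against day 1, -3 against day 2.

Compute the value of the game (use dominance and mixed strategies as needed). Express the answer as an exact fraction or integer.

13/2

Row day 3 is strictly dominated by row day 2, so the inspector never plays it.
The remaining 2×2 game on (day 1, day 2) × (day 1, day 2) has no saddle point. Let the inspector play day 1 with probability p; indifference gives 4p + 9(1−p) = 12p + (1−p), so p = 1/2.
Similarly the inspectee's optimal q on day 1 is 11/16, and the value is 4·(11/16) + (12)·(5/16) = 13/2.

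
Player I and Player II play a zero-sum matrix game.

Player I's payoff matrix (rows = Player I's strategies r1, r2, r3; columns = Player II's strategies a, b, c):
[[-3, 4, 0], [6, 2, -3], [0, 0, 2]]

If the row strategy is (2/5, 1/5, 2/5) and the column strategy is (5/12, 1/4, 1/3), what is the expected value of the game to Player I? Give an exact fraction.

17/30

Against (5/12, 1/4, 1/3), each row's expected payoff is r1: -1/4; r2: 2; r3: 2/3.
Taking the (2/5, 1/5, 2/5)-weighted average: (2/5)·(-1/4) + (1/5)·(2) + (2/5)·(2/3) = 17/30.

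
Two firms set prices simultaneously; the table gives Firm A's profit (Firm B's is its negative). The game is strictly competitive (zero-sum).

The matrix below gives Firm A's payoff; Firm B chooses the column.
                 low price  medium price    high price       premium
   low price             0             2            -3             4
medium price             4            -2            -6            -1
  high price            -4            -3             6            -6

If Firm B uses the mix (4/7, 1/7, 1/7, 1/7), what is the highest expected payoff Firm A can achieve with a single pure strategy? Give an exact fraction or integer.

low price: (0)·(4/7) + (2)·(1/7) + (-3)·(1/7) + (4)·(1/7) = 3/7.
medium price: (4)·(4/7) + (-2)·(1/7) + (-6)·(1/7) + (-1)·(1/7) = 1.
high price: (-4)·(4/7) + (-3)·(1/7) + (6)·(1/7) + (-6)·(1/7) = -19/7.
The best pure response is medium price with expected payoff 1.

1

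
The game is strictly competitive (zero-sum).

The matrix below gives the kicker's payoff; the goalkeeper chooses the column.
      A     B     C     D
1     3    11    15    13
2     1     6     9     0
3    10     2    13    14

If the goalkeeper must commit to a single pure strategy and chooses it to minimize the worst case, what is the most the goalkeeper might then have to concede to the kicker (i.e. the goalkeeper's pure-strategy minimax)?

The worst case (largest entry) in each column is A: 10, B: 11, C: 15, D: 14.
The best (smallest) of these is 10.

10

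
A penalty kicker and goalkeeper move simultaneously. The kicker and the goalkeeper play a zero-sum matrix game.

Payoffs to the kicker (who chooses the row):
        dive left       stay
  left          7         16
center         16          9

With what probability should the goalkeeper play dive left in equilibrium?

7/16

Row minima are 7 and 9, so the kicker's maximin is 9; column maxima are 16 and 16, so the goalkeeper's minimax is 16. These differ, so the equilibrium is in mixed strategies.
Let the goalkeeper play dive left with probability q. The kicker is indifferent when 7q + 16(1−q) = 16q + 9(1−q), giving q = 7/16.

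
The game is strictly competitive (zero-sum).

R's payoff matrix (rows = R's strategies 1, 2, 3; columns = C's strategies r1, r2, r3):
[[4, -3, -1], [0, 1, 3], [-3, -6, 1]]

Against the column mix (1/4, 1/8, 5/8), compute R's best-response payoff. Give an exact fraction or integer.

1: (4)·(1/4) + (-3)·(1/8) + (-1)·(5/8) = 0.
2: (0)·(1/4) + (1)·(1/8) + (3)·(5/8) = 2.
3: (-3)·(1/4) + (-6)·(1/8) + (1)·(5/8) = -7/8.
The best pure response is 2 with expected payoff 2.

2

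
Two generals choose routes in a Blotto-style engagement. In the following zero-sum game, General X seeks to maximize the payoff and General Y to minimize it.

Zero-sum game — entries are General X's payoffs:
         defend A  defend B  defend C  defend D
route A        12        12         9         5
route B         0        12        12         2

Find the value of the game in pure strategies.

Row minima: 5, 0 → General X's maximin is 5.
Column maxima: 12, 12, 12, 5 → General Y's minimax is 5.
They coincide at (route A, defend D), so the value is 5.

5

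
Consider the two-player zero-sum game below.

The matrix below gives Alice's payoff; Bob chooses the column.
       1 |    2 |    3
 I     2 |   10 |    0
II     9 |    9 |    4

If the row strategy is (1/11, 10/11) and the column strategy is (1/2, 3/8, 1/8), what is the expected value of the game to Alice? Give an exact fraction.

Against (1/2, 3/8, 1/8), each row's expected payoff is I: 19/4; II: 67/8.
Taking the (1/11, 10/11)-weighted average: (1/11)·(19/4) + (10/11)·(67/8) = 177/22.

177/22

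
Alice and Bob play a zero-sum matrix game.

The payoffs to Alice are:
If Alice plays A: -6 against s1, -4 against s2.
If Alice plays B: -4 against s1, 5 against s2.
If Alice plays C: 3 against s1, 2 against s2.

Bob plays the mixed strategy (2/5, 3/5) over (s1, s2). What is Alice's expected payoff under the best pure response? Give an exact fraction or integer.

A: (-6)·(2/5) + (-4)·(3/5) = -24/5.
B: (-4)·(2/5) + (5)·(3/5) = 7/5.
C: (3)·(2/5) + (2)·(3/5) = 12/5.
The best pure response is C with expected payoff 12/5.

12/5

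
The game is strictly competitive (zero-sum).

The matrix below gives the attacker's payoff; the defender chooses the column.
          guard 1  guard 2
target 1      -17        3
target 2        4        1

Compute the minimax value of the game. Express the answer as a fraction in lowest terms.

Row minima are -17 and 1, so the attacker's maximin is 1; column maxima are 4 and 3, so the defender's minimax is 3. These differ, so the equilibrium is in mixed strategies.
Let the attacker play target 1 with probability p. The defender is indifferent when −17p + 4(1−p) = 3p + (1−p), giving p = 3/23.
Let the defender play guard 1 with probability q. The attacker is indifferent when −17q + 3(1−q) = 4q + (1−q), giving q = 2/23.
The value is -17·(2/23) + (3)·(21/23) = 29/23.

29/23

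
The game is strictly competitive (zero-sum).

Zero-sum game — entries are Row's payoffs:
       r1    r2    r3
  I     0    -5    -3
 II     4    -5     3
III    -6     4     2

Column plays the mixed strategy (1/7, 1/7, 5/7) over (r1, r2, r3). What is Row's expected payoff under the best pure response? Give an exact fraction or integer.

I: (0)·(1/7) + (-5)·(1/7) + (-3)·(5/7) = -20/7.
II: (4)·(1/7) + (-5)·(1/7) + (3)·(5/7) = 2.
III: (-6)·(1/7) + (4)·(1/7) + (2)·(5/7) = 8/7.
The best pure response is II with expected payoff 2.

2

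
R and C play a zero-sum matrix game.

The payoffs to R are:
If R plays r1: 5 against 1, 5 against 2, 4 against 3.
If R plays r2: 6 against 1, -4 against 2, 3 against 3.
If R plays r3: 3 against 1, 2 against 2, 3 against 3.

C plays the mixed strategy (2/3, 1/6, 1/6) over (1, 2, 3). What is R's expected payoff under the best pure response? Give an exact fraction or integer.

r1: (5)·(2/3) + (5)·(1/6) + (4)·(1/6) = 29/6.
r2: (6)·(2/3) + (-4)·(1/6) + (3)·(1/6) = 23/6.
r3: (3)·(2/3) + (2)·(1/6) + (3)·(1/6) = 17/6.
The best pure response is r1 with expected payoff 29/6.

29/6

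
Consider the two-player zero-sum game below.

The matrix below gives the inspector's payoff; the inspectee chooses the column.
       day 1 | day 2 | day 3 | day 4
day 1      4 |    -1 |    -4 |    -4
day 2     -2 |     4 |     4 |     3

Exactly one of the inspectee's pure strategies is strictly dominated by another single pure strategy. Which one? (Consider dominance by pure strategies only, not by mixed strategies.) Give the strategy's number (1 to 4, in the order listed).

2

The inspectee prefers columns that give the inspector less. Compare day 2 with day 4: -4 < -1, 3 < 4.
So day 4 strictly dominates day 2 for the inspectee; day 2 is strictly dominated.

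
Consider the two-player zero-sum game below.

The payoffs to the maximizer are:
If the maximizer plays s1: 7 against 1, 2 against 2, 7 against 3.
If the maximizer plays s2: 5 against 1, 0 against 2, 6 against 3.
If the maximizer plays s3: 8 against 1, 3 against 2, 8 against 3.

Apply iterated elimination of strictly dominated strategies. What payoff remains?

Row s2 is strictly dominated by row s1 (7>5, 2>0, 7>6); eliminate s2.
Row s1 is strictly dominated by row s3 (8>7, 3>2, 8>7); eliminate s1.
Column 1 is strictly dominated by 2 for the minimizer (3<8); eliminate 1.
Column 3 is strictly dominated by 2 for the minimizer (3<8); eliminate 3.
Only (s3, 2) remains, with payoff 3.

3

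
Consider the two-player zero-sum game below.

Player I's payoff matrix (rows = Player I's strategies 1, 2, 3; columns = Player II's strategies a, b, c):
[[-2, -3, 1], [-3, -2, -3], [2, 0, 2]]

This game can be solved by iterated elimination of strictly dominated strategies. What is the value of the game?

0

Row 2 is strictly dominated by row 3 (2>-3, 0>-2, 2>-3); eliminate 2.
Row 1 is strictly dominated by row 3 (2>-2, 0>-3, 2>1); eliminate 1.
Column a is strictly dominated by b for Player II (0<2); eliminate a.
Column c is strictly dominated by b for Player II (0<2); eliminate c.
Only (3, b) remains, with payoff 0.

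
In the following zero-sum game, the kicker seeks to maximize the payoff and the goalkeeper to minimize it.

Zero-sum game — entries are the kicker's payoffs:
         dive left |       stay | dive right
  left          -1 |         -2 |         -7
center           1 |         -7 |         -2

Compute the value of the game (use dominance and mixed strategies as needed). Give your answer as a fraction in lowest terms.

Column dive left is strictly dominated by dive right for the goalkeeper (it gives the kicker more in every row).
The remaining 2×2 game on (left, center) × (stay, dive right) has no saddle point. Let the kicker play left with probability p; indifference gives −2p − 7(1−p) = −7p − 2(1−p), so p = 1/2.
Similarly the goalkeeper's optimal q on stay is 1/2, and the value is -2·(1/2) + (-7)·(1/2) = -9/2.

-9/2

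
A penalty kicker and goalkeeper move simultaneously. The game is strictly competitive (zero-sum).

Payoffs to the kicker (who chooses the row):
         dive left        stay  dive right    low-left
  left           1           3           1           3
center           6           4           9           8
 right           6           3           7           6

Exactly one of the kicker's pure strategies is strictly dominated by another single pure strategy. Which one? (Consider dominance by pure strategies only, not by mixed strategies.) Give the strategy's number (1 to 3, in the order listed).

1

Compare left with center: 6 > 1, 4 > 3, 9 > 1, 8 > 3.
So center strictly dominates left for the kicker; left is strictly dominated.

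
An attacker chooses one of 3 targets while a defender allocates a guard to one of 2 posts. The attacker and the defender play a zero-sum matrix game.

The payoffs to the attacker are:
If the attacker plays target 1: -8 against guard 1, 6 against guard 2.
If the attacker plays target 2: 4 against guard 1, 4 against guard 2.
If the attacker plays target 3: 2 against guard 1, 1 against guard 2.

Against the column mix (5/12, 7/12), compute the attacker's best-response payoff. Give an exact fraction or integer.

4

target 1: (-8)·(5/12) + (6)·(7/12) = 1/6.
target 2: (4)·(5/12) + (4)·(7/12) = 4.
target 3: (2)·(5/12) + (1)·(7/12) = 17/12.
The best pure response is target 2 with expected payoff 4.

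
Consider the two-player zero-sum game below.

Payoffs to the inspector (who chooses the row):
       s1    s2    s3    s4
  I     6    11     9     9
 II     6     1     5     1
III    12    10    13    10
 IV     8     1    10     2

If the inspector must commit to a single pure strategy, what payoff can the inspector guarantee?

The worst-case payoff for each row is I: 6, II: 1, III: 10, IV: 1.
The best of these is 10.

10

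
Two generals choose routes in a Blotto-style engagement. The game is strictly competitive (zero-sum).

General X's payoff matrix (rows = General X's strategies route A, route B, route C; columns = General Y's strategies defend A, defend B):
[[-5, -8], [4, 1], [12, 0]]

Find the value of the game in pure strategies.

Row minima: -8, 1, 0 → General X's maximin is 1.
Column maxima: 12, 1 → General Y's minimax is 1.
They coincide at (route B, defend B), so the value is 1.

1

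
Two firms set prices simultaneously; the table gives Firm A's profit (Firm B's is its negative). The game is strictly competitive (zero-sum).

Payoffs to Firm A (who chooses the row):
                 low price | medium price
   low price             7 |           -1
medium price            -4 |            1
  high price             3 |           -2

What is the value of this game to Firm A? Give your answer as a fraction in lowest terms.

Row high price is strictly dominated by row low price, so Firm A never plays it.
The remaining 2×2 game on (low price, medium price) × (low price, medium price) has no saddle point. Let Firm A play low price with probability p; indifference gives 7p − 4(1−p) = −p + (1−p), so p = 5/13.
Similarly Firm B's optimal q on low price is 2/13, and the value is 7·(2/13) + (-1)·(11/13) = 3/13.

3/13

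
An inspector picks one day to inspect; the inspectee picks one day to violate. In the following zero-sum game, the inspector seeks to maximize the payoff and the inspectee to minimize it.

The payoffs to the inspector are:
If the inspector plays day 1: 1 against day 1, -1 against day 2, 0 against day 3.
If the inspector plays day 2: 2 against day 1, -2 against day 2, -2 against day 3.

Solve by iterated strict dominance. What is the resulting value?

Column day 1 is strictly dominated by day 2 for the inspectee (-1<1, -2<2); eliminate day 1.
Row day 2 is strictly dominated by row day 1 (-1>-2, 0>-2); eliminate day 2.
Column day 3 is strictly dominated by day 2 for the inspectee (-1<0); eliminate day 3.
Only (day 1, day 2) remains, with payoff -1.

-1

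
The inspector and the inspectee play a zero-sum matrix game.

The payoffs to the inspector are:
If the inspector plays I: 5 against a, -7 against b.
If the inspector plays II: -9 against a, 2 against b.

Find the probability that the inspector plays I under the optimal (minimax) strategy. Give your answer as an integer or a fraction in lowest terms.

Row minima are -7 and -9, so the inspector's maximin is -7; column maxima are 5 and 2, so the inspectee's minimax is 2. These differ, so the equilibrium is in mixed strategies.
Let the inspector play I with probability p. The inspectee is indifferent when 5p − 9(1−p) = −7p + 2(1−p), giving p = 11/23.

11/23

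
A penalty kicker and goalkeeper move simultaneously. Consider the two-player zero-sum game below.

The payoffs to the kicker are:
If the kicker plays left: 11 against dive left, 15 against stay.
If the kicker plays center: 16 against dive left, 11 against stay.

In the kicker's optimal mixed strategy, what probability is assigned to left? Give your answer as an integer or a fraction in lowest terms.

Row minima are 11 and 11, so the kicker's maximin is 11; column maxima are 16 and 15, so the goalkeeper's minimax is 15. These differ, so the equilibrium is in mixed strategies.
Let the kicker play left with probability p. The goalkeeper is indifferent when 11p + 16(1−p) = 15p + 11(1−p), giving p = 5/9.

5/9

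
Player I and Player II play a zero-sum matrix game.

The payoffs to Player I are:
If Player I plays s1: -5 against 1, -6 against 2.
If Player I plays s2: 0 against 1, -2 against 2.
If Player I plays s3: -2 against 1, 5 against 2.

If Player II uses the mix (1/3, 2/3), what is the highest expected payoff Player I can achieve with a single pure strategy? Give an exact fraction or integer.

s1: (-5)·(1/3) + (-6)·(2/3) = -17/3.
s2: (0)·(1/3) + (-2)·(2/3) = -4/3.
s3: (-2)·(1/3) + (5)·(2/3) = 8/3.
The best pure response is s3 with expected payoff 8/3.

8/3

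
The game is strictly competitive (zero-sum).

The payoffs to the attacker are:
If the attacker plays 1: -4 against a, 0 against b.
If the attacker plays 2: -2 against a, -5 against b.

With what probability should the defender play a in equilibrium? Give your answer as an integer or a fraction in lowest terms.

Row minima are -4 and -5, so the attacker's maximin is -4; column maxima are -2 and 0, so the defender's minimax is -2. These differ, so the equilibrium is in mixed strategies.
Let the defender play a with probability q. The attacker is indifferent when −4q = −2q − 5(1−q), giving q = 5/7.

5/7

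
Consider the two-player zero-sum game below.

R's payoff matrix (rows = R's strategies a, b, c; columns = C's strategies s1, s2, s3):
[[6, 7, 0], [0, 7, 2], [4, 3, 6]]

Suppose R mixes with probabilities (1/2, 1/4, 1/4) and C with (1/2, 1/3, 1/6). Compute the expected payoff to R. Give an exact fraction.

Against (1/2, 1/3, 1/6), each row's expected payoff is a: 16/3; b: 8/3; c: 4.
Taking the (1/2, 1/4, 1/4)-weighted average: (1/2)·(16/3) + (1/4)·(8/3) + (1/4)·(4) = 13/3.

13/3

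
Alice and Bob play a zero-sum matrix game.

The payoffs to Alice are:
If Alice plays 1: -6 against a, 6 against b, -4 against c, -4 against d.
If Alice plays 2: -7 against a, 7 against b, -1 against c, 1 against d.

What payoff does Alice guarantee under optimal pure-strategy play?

-6

Row minima: -6, -7 → Alice's maximin is -6.
Column maxima: -6, 7, -1, 1 → Bob's minimax is -6.
They coincide at (1, a), so the value is -6.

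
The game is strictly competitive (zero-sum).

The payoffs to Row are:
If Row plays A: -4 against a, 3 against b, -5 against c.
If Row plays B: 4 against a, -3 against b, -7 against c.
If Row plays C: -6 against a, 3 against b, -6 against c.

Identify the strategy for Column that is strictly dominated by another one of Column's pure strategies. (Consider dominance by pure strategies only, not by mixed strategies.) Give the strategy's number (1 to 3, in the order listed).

Column prefers columns that give Row less. Compare b with c: -5 < 3, -7 < -3, -6 < 3.
So c strictly dominates b for Column; b is strictly dominated.

2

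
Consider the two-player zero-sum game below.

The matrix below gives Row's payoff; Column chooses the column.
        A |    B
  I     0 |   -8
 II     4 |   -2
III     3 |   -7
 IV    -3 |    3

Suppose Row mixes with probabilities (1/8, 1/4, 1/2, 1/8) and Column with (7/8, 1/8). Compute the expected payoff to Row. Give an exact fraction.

Against (7/8, 1/8), each row's expected payoff is I: -1; II: 13/4; III: 7/4; IV: -9/4.
Taking the (1/8, 1/4, 1/2, 1/8)-weighted average: (1/8)·(-1) + (1/4)·(13/4) + (1/2)·(7/4) + (1/8)·(-9/4) = 41/32.

41/32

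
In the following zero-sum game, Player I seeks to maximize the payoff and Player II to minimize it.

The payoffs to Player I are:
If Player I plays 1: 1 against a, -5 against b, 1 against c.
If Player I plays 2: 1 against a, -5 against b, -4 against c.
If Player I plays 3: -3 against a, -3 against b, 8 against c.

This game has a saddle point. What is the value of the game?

-3

Row minima: -5, -5, -3 → Player I's maximin is -3.
Column maxima: 1, -3, 8 → Player II's minimax is -3.
They coincide at (3, b), so the value is -3.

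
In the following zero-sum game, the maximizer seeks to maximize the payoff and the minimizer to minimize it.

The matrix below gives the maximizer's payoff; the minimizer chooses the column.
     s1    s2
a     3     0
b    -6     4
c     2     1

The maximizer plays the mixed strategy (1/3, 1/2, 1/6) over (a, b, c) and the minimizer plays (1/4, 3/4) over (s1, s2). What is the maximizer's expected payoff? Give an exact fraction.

29/24

Against (1/4, 3/4), each row's expected payoff is a: 3/4; b: 3/2; c: 5/4.
Taking the (1/3, 1/2, 1/6)-weighted average: (1/3)·(3/4) + (1/2)·(3/2) + (1/6)·(5/4) = 29/24.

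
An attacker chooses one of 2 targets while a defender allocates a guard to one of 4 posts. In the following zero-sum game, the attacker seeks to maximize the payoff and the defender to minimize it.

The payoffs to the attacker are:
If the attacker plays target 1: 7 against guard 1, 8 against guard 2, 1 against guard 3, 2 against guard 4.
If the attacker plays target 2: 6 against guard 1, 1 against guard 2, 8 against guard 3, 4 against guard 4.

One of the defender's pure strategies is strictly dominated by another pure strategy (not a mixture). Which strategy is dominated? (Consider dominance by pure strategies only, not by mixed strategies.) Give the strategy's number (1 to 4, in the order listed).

The defender prefers columns that give the attacker less. Compare guard 1 with guard 4: 2 < 7, 4 < 6.
So guard 4 strictly dominates guard 1 for the defender; guard 1 is strictly dominated.

1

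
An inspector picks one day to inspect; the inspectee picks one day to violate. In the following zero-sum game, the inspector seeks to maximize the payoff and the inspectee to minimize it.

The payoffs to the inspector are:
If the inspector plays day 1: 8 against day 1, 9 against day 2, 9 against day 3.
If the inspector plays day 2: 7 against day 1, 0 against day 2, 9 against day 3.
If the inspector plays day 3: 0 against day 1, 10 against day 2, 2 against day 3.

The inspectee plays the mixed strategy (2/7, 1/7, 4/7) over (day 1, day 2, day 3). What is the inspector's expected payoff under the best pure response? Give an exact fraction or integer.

day 1: (8)·(2/7) + (9)·(1/7) + (9)·(4/7) = 61/7.
day 2: (7)·(2/7) + (0)·(1/7) + (9)·(4/7) = 50/7.
day 3: (0)·(2/7) + (10)·(1/7) + (2)·(4/7) = 18/7.
The best pure response is day 1 with expected payoff 61/7.

61/7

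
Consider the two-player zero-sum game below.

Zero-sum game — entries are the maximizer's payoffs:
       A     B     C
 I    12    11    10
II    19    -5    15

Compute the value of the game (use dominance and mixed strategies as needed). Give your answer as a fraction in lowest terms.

Column A is strictly dominated by C for the minimizer (it gives the maximizer more in every row).
The remaining 2×2 game on (I, II) × (B, C) has no saddle point. Let the maximizer play I with probability p; indifference gives 11p − 5(1−p) = 10p + 15(1−p), so p = 20/21.
Similarly the minimizer's optimal q on B is 5/21, and the value is 11·(5/21) + (10)·(16/21) = 215/21.

215/21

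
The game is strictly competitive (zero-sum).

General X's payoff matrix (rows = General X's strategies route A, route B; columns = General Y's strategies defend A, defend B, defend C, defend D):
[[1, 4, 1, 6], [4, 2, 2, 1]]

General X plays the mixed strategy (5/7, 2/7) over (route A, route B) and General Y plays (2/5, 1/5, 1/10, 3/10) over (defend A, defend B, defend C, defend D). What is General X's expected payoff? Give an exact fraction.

41/14

Against (2/5, 1/5, 1/10, 3/10), each row's expected payoff is route A: 31/10; route B: 5/2.
Taking the (5/7, 2/7)-weighted average: (5/7)·(31/10) + (2/7)·(5/2) = 41/14.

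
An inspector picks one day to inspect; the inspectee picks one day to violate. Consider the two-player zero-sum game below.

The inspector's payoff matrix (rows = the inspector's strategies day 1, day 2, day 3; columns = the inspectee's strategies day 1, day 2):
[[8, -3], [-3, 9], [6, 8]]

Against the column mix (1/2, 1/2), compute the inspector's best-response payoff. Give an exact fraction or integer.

7

day 1: (8)·(1/2) + (-3)·(1/2) = 5/2.
day 2: (-3)·(1/2) + (9)·(1/2) = 3.
day 3: (6)·(1/2) + (8)·(1/2) = 7.
The best pure response is day 3 with expected payoff 7.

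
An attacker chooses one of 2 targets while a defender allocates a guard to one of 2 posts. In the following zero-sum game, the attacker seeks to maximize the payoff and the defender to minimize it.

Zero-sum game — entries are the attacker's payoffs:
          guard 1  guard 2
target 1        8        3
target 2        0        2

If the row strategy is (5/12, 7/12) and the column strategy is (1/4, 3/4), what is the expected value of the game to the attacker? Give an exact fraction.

Against (1/4, 3/4), each row's expected payoff is target 1: 17/4; target 2: 3/2.
Taking the (5/12, 7/12)-weighted average: (5/12)·(17/4) + (7/12)·(3/2) = 127/48.

127/48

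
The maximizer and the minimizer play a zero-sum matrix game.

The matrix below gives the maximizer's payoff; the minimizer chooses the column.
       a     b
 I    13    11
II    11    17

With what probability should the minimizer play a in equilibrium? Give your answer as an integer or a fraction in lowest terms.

Row minima are 11 and 11, so the maximizer's maximin is 11; column maxima are 13 and 17, so the minimizer's minimax is 13. These differ, so the equilibrium is in mixed strategies.
Let the minimizer play a with probability q. The maximizer is indifferent when 13q + 11(1−q) = 11q + 17(1−q), giving q = 3/4.

3/4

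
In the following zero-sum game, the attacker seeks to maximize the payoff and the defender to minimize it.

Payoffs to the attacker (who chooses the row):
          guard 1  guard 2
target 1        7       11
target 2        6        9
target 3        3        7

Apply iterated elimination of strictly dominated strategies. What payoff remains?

7

Row target 3 is strictly dominated by row target 1 (7>3, 11>7); eliminate target 3.
Column guard 2 is strictly dominated by guard 1 for the defender (7<11, 6<9); eliminate guard 2.
Row target 2 is strictly dominated by row target 1 (7>6); eliminate target 2.
Only (target 1, guard 1) remains, with payoff 7.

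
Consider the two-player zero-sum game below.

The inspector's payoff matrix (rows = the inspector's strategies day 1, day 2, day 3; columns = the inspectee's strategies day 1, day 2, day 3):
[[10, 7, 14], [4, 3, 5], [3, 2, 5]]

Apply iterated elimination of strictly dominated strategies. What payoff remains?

Column day 1 is strictly dominated by day 2 for the inspectee (7<10, 3<4, 2<3); eliminate day 1.
Row day 2 is strictly dominated by row day 1 (7>3, 14>5); eliminate day 2.
Row day 3 is strictly dominated by row day 1 (7>2, 14>5); eliminate day 3.
Column day 3 is strictly dominated by day 2 for the inspectee (7<14); eliminate day 3.
Only (day 1, day 2) remains, with payoff 7.

7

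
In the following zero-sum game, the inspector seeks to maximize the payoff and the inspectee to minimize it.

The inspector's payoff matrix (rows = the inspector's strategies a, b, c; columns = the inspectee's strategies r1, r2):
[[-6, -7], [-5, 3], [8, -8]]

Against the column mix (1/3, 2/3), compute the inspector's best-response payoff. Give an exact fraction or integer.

1/3

a: (-6)·(1/3) + (-7)·(2/3) = -20/3.
b: (-5)·(1/3) + (3)·(2/3) = 1/3.
c: (8)·(1/3) + (-8)·(2/3) = -8/3.
The best pure response is b with expected payoff 1/3.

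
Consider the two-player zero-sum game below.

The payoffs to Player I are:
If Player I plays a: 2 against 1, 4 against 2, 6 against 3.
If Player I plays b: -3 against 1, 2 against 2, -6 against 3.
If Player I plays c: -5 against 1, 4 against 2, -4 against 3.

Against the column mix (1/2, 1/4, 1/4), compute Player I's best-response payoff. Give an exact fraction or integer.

a: (2)·(1/2) + (4)·(1/4) + (6)·(1/4) = 7/2.
b: (-3)·(1/2) + (2)·(1/4) + (-6)·(1/4) = -5/2.
c: (-5)·(1/2) + (4)·(1/4) + (-4)·(1/4) = -5/2.
The best pure response is a with expected payoff 7/2.

7/2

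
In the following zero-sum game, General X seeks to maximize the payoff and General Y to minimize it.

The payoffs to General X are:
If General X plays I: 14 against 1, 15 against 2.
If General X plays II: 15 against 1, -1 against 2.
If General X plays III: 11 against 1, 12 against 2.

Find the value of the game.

239/17

Row III is strictly dominated by row I, so General X never plays it.
The remaining 2×2 game on (I, II) × (1, 2) has no saddle point. Let General X play I with probability p; indifference gives 14p + 15(1−p) = 15p − (1−p), so p = 16/17.
Similarly General Y's optimal q on 1 is 16/17, and the value is 14·(16/17) + (15)·(1/17) = 239/17.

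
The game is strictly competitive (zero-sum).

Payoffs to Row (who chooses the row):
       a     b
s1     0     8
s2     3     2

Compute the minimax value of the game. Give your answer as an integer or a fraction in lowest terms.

Row minima are 0 and 2, so Row's maximin is 2; column maxima are 3 and 8, so Column's minimax is 3. These differ, so the equilibrium is in mixed strategies.
Let Row play s1 with probability p. Column is indifferent when 3(1−p) = 8p + 2(1−p), giving p = 1/9.
Let Column play a with probability q. Row is indifferent when 8(1−q) = 3q + 2(1−q), giving q = 2/3.
The value is 0·(2/3) + (8)·(1/3) = 8/3.

8/3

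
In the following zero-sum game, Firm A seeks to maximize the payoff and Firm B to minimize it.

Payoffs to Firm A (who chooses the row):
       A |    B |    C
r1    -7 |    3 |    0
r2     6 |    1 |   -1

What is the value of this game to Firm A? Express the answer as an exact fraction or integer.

Column B is strictly dominated by C for Firm B (it gives Firm A more in every row).
The remaining 2×2 game on (r1, r2) × (A, C) has no saddle point. Let Firm A play r1 with probability p; indifference gives −7p + 6(1−p) = −(1−p), so p = 1/2.
Similarly Firm B's optimal q on A is 1/14, and the value is -7·(1/14) + (0)·(13/14) = -1/2.

-1/2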